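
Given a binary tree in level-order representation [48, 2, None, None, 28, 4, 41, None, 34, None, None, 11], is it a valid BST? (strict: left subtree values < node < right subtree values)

Level-order array: [48, 2, None, None, 28, 4, 41, None, 34, None, None, 11]
Validate using subtree bounds (lo, hi): at each node, require lo < value < hi,
then recurse left with hi=value and right with lo=value.
Preorder trace (stopping at first violation):
  at node 48 with bounds (-inf, +inf): OK
  at node 2 with bounds (-inf, 48): OK
  at node 28 with bounds (2, 48): OK
  at node 4 with bounds (2, 28): OK
  at node 34 with bounds (4, 28): VIOLATION
Node 34 violates its bound: not (4 < 34 < 28).
Result: Not a valid BST


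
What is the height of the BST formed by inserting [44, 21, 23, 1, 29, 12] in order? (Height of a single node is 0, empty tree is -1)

Insertion order: [44, 21, 23, 1, 29, 12]
Tree (level-order array): [44, 21, None, 1, 23, None, 12, None, 29]
Compute height bottom-up (empty subtree = -1):
  height(12) = 1 + max(-1, -1) = 0
  height(1) = 1 + max(-1, 0) = 1
  height(29) = 1 + max(-1, -1) = 0
  height(23) = 1 + max(-1, 0) = 1
  height(21) = 1 + max(1, 1) = 2
  height(44) = 1 + max(2, -1) = 3
Height = 3


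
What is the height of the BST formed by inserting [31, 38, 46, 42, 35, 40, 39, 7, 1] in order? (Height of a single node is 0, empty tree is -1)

Insertion order: [31, 38, 46, 42, 35, 40, 39, 7, 1]
Tree (level-order array): [31, 7, 38, 1, None, 35, 46, None, None, None, None, 42, None, 40, None, 39]
Compute height bottom-up (empty subtree = -1):
  height(1) = 1 + max(-1, -1) = 0
  height(7) = 1 + max(0, -1) = 1
  height(35) = 1 + max(-1, -1) = 0
  height(39) = 1 + max(-1, -1) = 0
  height(40) = 1 + max(0, -1) = 1
  height(42) = 1 + max(1, -1) = 2
  height(46) = 1 + max(2, -1) = 3
  height(38) = 1 + max(0, 3) = 4
  height(31) = 1 + max(1, 4) = 5
Height = 5


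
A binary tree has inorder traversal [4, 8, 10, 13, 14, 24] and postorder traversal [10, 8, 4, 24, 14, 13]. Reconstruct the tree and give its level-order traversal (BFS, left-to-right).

Inorder:   [4, 8, 10, 13, 14, 24]
Postorder: [10, 8, 4, 24, 14, 13]
Algorithm: postorder visits root last, so walk postorder right-to-left;
each value is the root of the current inorder slice — split it at that
value, recurse on the right subtree first, then the left.
Recursive splits:
  root=13; inorder splits into left=[4, 8, 10], right=[14, 24]
  root=14; inorder splits into left=[], right=[24]
  root=24; inorder splits into left=[], right=[]
  root=4; inorder splits into left=[], right=[8, 10]
  root=8; inorder splits into left=[], right=[10]
  root=10; inorder splits into left=[], right=[]
Reconstructed level-order: [13, 4, 14, 8, 24, 10]


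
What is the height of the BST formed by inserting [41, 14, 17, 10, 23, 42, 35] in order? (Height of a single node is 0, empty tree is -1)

Insertion order: [41, 14, 17, 10, 23, 42, 35]
Tree (level-order array): [41, 14, 42, 10, 17, None, None, None, None, None, 23, None, 35]
Compute height bottom-up (empty subtree = -1):
  height(10) = 1 + max(-1, -1) = 0
  height(35) = 1 + max(-1, -1) = 0
  height(23) = 1 + max(-1, 0) = 1
  height(17) = 1 + max(-1, 1) = 2
  height(14) = 1 + max(0, 2) = 3
  height(42) = 1 + max(-1, -1) = 0
  height(41) = 1 + max(3, 0) = 4
Height = 4


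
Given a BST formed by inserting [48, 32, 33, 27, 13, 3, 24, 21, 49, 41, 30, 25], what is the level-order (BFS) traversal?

Tree insertion order: [48, 32, 33, 27, 13, 3, 24, 21, 49, 41, 30, 25]
Tree (level-order array): [48, 32, 49, 27, 33, None, None, 13, 30, None, 41, 3, 24, None, None, None, None, None, None, 21, 25]
BFS from the root, enqueuing left then right child of each popped node:
  queue [48] -> pop 48, enqueue [32, 49], visited so far: [48]
  queue [32, 49] -> pop 32, enqueue [27, 33], visited so far: [48, 32]
  queue [49, 27, 33] -> pop 49, enqueue [none], visited so far: [48, 32, 49]
  queue [27, 33] -> pop 27, enqueue [13, 30], visited so far: [48, 32, 49, 27]
  queue [33, 13, 30] -> pop 33, enqueue [41], visited so far: [48, 32, 49, 27, 33]
  queue [13, 30, 41] -> pop 13, enqueue [3, 24], visited so far: [48, 32, 49, 27, 33, 13]
  queue [30, 41, 3, 24] -> pop 30, enqueue [none], visited so far: [48, 32, 49, 27, 33, 13, 30]
  queue [41, 3, 24] -> pop 41, enqueue [none], visited so far: [48, 32, 49, 27, 33, 13, 30, 41]
  queue [3, 24] -> pop 3, enqueue [none], visited so far: [48, 32, 49, 27, 33, 13, 30, 41, 3]
  queue [24] -> pop 24, enqueue [21, 25], visited so far: [48, 32, 49, 27, 33, 13, 30, 41, 3, 24]
  queue [21, 25] -> pop 21, enqueue [none], visited so far: [48, 32, 49, 27, 33, 13, 30, 41, 3, 24, 21]
  queue [25] -> pop 25, enqueue [none], visited so far: [48, 32, 49, 27, 33, 13, 30, 41, 3, 24, 21, 25]
Result: [48, 32, 49, 27, 33, 13, 30, 41, 3, 24, 21, 25]


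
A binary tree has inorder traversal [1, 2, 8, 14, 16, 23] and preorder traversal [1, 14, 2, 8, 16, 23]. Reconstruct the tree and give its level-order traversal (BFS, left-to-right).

Inorder:  [1, 2, 8, 14, 16, 23]
Preorder: [1, 14, 2, 8, 16, 23]
Algorithm: preorder visits root first, so consume preorder in order;
for each root, split the current inorder slice at that value into
left-subtree inorder and right-subtree inorder, then recurse.
Recursive splits:
  root=1; inorder splits into left=[], right=[2, 8, 14, 16, 23]
  root=14; inorder splits into left=[2, 8], right=[16, 23]
  root=2; inorder splits into left=[], right=[8]
  root=8; inorder splits into left=[], right=[]
  root=16; inorder splits into left=[], right=[23]
  root=23; inorder splits into left=[], right=[]
Reconstructed level-order: [1, 14, 2, 16, 8, 23]


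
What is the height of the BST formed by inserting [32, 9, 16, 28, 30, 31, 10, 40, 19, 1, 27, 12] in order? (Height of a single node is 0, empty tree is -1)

Insertion order: [32, 9, 16, 28, 30, 31, 10, 40, 19, 1, 27, 12]
Tree (level-order array): [32, 9, 40, 1, 16, None, None, None, None, 10, 28, None, 12, 19, 30, None, None, None, 27, None, 31]
Compute height bottom-up (empty subtree = -1):
  height(1) = 1 + max(-1, -1) = 0
  height(12) = 1 + max(-1, -1) = 0
  height(10) = 1 + max(-1, 0) = 1
  height(27) = 1 + max(-1, -1) = 0
  height(19) = 1 + max(-1, 0) = 1
  height(31) = 1 + max(-1, -1) = 0
  height(30) = 1 + max(-1, 0) = 1
  height(28) = 1 + max(1, 1) = 2
  height(16) = 1 + max(1, 2) = 3
  height(9) = 1 + max(0, 3) = 4
  height(40) = 1 + max(-1, -1) = 0
  height(32) = 1 + max(4, 0) = 5
Height = 5


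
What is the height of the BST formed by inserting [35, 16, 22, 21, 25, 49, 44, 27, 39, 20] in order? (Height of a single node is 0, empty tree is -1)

Insertion order: [35, 16, 22, 21, 25, 49, 44, 27, 39, 20]
Tree (level-order array): [35, 16, 49, None, 22, 44, None, 21, 25, 39, None, 20, None, None, 27]
Compute height bottom-up (empty subtree = -1):
  height(20) = 1 + max(-1, -1) = 0
  height(21) = 1 + max(0, -1) = 1
  height(27) = 1 + max(-1, -1) = 0
  height(25) = 1 + max(-1, 0) = 1
  height(22) = 1 + max(1, 1) = 2
  height(16) = 1 + max(-1, 2) = 3
  height(39) = 1 + max(-1, -1) = 0
  height(44) = 1 + max(0, -1) = 1
  height(49) = 1 + max(1, -1) = 2
  height(35) = 1 + max(3, 2) = 4
Height = 4


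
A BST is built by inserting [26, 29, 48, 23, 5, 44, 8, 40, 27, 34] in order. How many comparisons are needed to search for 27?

Search path for 27: 26 -> 29 -> 27
Found: True
Comparisons: 3


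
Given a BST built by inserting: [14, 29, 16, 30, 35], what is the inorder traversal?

Tree insertion order: [14, 29, 16, 30, 35]
Tree (level-order array): [14, None, 29, 16, 30, None, None, None, 35]
Inorder traversal: [14, 16, 29, 30, 35]


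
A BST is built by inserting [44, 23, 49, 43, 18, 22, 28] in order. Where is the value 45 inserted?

Starting tree (level order): [44, 23, 49, 18, 43, None, None, None, 22, 28]
Insertion path: 44 -> 49
Result: insert 45 as left child of 49
Final tree (level order): [44, 23, 49, 18, 43, 45, None, None, 22, 28]


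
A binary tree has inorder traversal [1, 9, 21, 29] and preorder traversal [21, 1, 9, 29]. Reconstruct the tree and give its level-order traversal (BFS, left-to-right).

Inorder:  [1, 9, 21, 29]
Preorder: [21, 1, 9, 29]
Algorithm: preorder visits root first, so consume preorder in order;
for each root, split the current inorder slice at that value into
left-subtree inorder and right-subtree inorder, then recurse.
Recursive splits:
  root=21; inorder splits into left=[1, 9], right=[29]
  root=1; inorder splits into left=[], right=[9]
  root=9; inorder splits into left=[], right=[]
  root=29; inorder splits into left=[], right=[]
Reconstructed level-order: [21, 1, 29, 9]


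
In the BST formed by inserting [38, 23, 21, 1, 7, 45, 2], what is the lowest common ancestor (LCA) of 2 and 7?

Tree insertion order: [38, 23, 21, 1, 7, 45, 2]
Tree (level-order array): [38, 23, 45, 21, None, None, None, 1, None, None, 7, 2]
In a BST, the LCA of p=2, q=7 is the first node v on the
root-to-leaf path with p <= v <= q (go left if both < v, right if both > v).
Walk from root:
  at 38: both 2 and 7 < 38, go left
  at 23: both 2 and 7 < 23, go left
  at 21: both 2 and 7 < 21, go left
  at 1: both 2 and 7 > 1, go right
  at 7: 2 <= 7 <= 7, this is the LCA
LCA = 7


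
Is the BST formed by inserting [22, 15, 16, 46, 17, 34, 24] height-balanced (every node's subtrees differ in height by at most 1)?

Tree (level-order array): [22, 15, 46, None, 16, 34, None, None, 17, 24]
Definition: a tree is height-balanced if, at every node, |h(left) - h(right)| <= 1 (empty subtree has height -1).
Bottom-up per-node check:
  node 17: h_left=-1, h_right=-1, diff=0 [OK], height=0
  node 16: h_left=-1, h_right=0, diff=1 [OK], height=1
  node 15: h_left=-1, h_right=1, diff=2 [FAIL (|-1-1|=2 > 1)], height=2
  node 24: h_left=-1, h_right=-1, diff=0 [OK], height=0
  node 34: h_left=0, h_right=-1, diff=1 [OK], height=1
  node 46: h_left=1, h_right=-1, diff=2 [FAIL (|1--1|=2 > 1)], height=2
  node 22: h_left=2, h_right=2, diff=0 [OK], height=3
Node 15 violates the condition: |-1 - 1| = 2 > 1.
Result: Not balanced


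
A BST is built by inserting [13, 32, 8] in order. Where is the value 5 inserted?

Starting tree (level order): [13, 8, 32]
Insertion path: 13 -> 8
Result: insert 5 as left child of 8
Final tree (level order): [13, 8, 32, 5]


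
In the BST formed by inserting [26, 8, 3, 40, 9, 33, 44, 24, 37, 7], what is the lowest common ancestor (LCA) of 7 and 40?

Tree insertion order: [26, 8, 3, 40, 9, 33, 44, 24, 37, 7]
Tree (level-order array): [26, 8, 40, 3, 9, 33, 44, None, 7, None, 24, None, 37]
In a BST, the LCA of p=7, q=40 is the first node v on the
root-to-leaf path with p <= v <= q (go left if both < v, right if both > v).
Walk from root:
  at 26: 7 <= 26 <= 40, this is the LCA
LCA = 26


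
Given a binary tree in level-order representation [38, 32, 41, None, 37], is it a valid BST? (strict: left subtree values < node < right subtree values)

Level-order array: [38, 32, 41, None, 37]
Validate using subtree bounds (lo, hi): at each node, require lo < value < hi,
then recurse left with hi=value and right with lo=value.
Preorder trace (stopping at first violation):
  at node 38 with bounds (-inf, +inf): OK
  at node 32 with bounds (-inf, 38): OK
  at node 37 with bounds (32, 38): OK
  at node 41 with bounds (38, +inf): OK
No violation found at any node.
Result: Valid BST


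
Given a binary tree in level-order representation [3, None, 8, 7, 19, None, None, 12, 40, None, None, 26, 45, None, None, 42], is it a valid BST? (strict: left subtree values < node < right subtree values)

Level-order array: [3, None, 8, 7, 19, None, None, 12, 40, None, None, 26, 45, None, None, 42]
Validate using subtree bounds (lo, hi): at each node, require lo < value < hi,
then recurse left with hi=value and right with lo=value.
Preorder trace (stopping at first violation):
  at node 3 with bounds (-inf, +inf): OK
  at node 8 with bounds (3, +inf): OK
  at node 7 with bounds (3, 8): OK
  at node 19 with bounds (8, +inf): OK
  at node 12 with bounds (8, 19): OK
  at node 40 with bounds (19, +inf): OK
  at node 26 with bounds (19, 40): OK
  at node 45 with bounds (40, +inf): OK
  at node 42 with bounds (40, 45): OK
No violation found at any node.
Result: Valid BST


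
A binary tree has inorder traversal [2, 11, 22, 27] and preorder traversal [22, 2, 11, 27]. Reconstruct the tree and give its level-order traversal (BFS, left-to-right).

Inorder:  [2, 11, 22, 27]
Preorder: [22, 2, 11, 27]
Algorithm: preorder visits root first, so consume preorder in order;
for each root, split the current inorder slice at that value into
left-subtree inorder and right-subtree inorder, then recurse.
Recursive splits:
  root=22; inorder splits into left=[2, 11], right=[27]
  root=2; inorder splits into left=[], right=[11]
  root=11; inorder splits into left=[], right=[]
  root=27; inorder splits into left=[], right=[]
Reconstructed level-order: [22, 2, 27, 11]


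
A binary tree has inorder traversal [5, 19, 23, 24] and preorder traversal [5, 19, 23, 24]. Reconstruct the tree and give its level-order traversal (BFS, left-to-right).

Inorder:  [5, 19, 23, 24]
Preorder: [5, 19, 23, 24]
Algorithm: preorder visits root first, so consume preorder in order;
for each root, split the current inorder slice at that value into
left-subtree inorder and right-subtree inorder, then recurse.
Recursive splits:
  root=5; inorder splits into left=[], right=[19, 23, 24]
  root=19; inorder splits into left=[], right=[23, 24]
  root=23; inorder splits into left=[], right=[24]
  root=24; inorder splits into left=[], right=[]
Reconstructed level-order: [5, 19, 23, 24]


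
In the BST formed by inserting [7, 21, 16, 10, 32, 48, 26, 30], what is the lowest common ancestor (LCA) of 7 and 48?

Tree insertion order: [7, 21, 16, 10, 32, 48, 26, 30]
Tree (level-order array): [7, None, 21, 16, 32, 10, None, 26, 48, None, None, None, 30]
In a BST, the LCA of p=7, q=48 is the first node v on the
root-to-leaf path with p <= v <= q (go left if both < v, right if both > v).
Walk from root:
  at 7: 7 <= 7 <= 48, this is the LCA
LCA = 7


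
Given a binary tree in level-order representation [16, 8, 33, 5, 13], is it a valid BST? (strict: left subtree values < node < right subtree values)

Level-order array: [16, 8, 33, 5, 13]
Validate using subtree bounds (lo, hi): at each node, require lo < value < hi,
then recurse left with hi=value and right with lo=value.
Preorder trace (stopping at first violation):
  at node 16 with bounds (-inf, +inf): OK
  at node 8 with bounds (-inf, 16): OK
  at node 5 with bounds (-inf, 8): OK
  at node 13 with bounds (8, 16): OK
  at node 33 with bounds (16, +inf): OK
No violation found at any node.
Result: Valid BST


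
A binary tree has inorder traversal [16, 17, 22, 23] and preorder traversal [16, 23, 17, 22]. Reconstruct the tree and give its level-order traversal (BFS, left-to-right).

Inorder:  [16, 17, 22, 23]
Preorder: [16, 23, 17, 22]
Algorithm: preorder visits root first, so consume preorder in order;
for each root, split the current inorder slice at that value into
left-subtree inorder and right-subtree inorder, then recurse.
Recursive splits:
  root=16; inorder splits into left=[], right=[17, 22, 23]
  root=23; inorder splits into left=[17, 22], right=[]
  root=17; inorder splits into left=[], right=[22]
  root=22; inorder splits into left=[], right=[]
Reconstructed level-order: [16, 23, 17, 22]


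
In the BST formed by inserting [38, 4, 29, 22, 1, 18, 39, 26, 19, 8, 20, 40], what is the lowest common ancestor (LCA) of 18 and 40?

Tree insertion order: [38, 4, 29, 22, 1, 18, 39, 26, 19, 8, 20, 40]
Tree (level-order array): [38, 4, 39, 1, 29, None, 40, None, None, 22, None, None, None, 18, 26, 8, 19, None, None, None, None, None, 20]
In a BST, the LCA of p=18, q=40 is the first node v on the
root-to-leaf path with p <= v <= q (go left if both < v, right if both > v).
Walk from root:
  at 38: 18 <= 38 <= 40, this is the LCA
LCA = 38


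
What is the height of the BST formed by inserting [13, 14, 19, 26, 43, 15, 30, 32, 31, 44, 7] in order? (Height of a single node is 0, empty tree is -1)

Insertion order: [13, 14, 19, 26, 43, 15, 30, 32, 31, 44, 7]
Tree (level-order array): [13, 7, 14, None, None, None, 19, 15, 26, None, None, None, 43, 30, 44, None, 32, None, None, 31]
Compute height bottom-up (empty subtree = -1):
  height(7) = 1 + max(-1, -1) = 0
  height(15) = 1 + max(-1, -1) = 0
  height(31) = 1 + max(-1, -1) = 0
  height(32) = 1 + max(0, -1) = 1
  height(30) = 1 + max(-1, 1) = 2
  height(44) = 1 + max(-1, -1) = 0
  height(43) = 1 + max(2, 0) = 3
  height(26) = 1 + max(-1, 3) = 4
  height(19) = 1 + max(0, 4) = 5
  height(14) = 1 + max(-1, 5) = 6
  height(13) = 1 + max(0, 6) = 7
Height = 7


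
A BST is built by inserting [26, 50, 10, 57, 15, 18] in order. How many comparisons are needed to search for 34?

Search path for 34: 26 -> 50
Found: False
Comparisons: 2


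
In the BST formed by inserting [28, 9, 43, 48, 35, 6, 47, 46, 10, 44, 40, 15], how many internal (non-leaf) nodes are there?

Tree built from: [28, 9, 43, 48, 35, 6, 47, 46, 10, 44, 40, 15]
Tree (level-order array): [28, 9, 43, 6, 10, 35, 48, None, None, None, 15, None, 40, 47, None, None, None, None, None, 46, None, 44]
Rule: An internal node has at least one child.
Per-node child counts:
  node 28: 2 child(ren)
  node 9: 2 child(ren)
  node 6: 0 child(ren)
  node 10: 1 child(ren)
  node 15: 0 child(ren)
  node 43: 2 child(ren)
  node 35: 1 child(ren)
  node 40: 0 child(ren)
  node 48: 1 child(ren)
  node 47: 1 child(ren)
  node 46: 1 child(ren)
  node 44: 0 child(ren)
Matching nodes: [28, 9, 10, 43, 35, 48, 47, 46]
Count of internal (non-leaf) nodes: 8


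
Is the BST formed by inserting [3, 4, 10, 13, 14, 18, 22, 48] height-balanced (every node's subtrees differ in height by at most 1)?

Tree (level-order array): [3, None, 4, None, 10, None, 13, None, 14, None, 18, None, 22, None, 48]
Definition: a tree is height-balanced if, at every node, |h(left) - h(right)| <= 1 (empty subtree has height -1).
Bottom-up per-node check:
  node 48: h_left=-1, h_right=-1, diff=0 [OK], height=0
  node 22: h_left=-1, h_right=0, diff=1 [OK], height=1
  node 18: h_left=-1, h_right=1, diff=2 [FAIL (|-1-1|=2 > 1)], height=2
  node 14: h_left=-1, h_right=2, diff=3 [FAIL (|-1-2|=3 > 1)], height=3
  node 13: h_left=-1, h_right=3, diff=4 [FAIL (|-1-3|=4 > 1)], height=4
  node 10: h_left=-1, h_right=4, diff=5 [FAIL (|-1-4|=5 > 1)], height=5
  node 4: h_left=-1, h_right=5, diff=6 [FAIL (|-1-5|=6 > 1)], height=6
  node 3: h_left=-1, h_right=6, diff=7 [FAIL (|-1-6|=7 > 1)], height=7
Node 18 violates the condition: |-1 - 1| = 2 > 1.
Result: Not balanced


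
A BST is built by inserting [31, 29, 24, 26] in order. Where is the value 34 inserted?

Starting tree (level order): [31, 29, None, 24, None, None, 26]
Insertion path: 31
Result: insert 34 as right child of 31
Final tree (level order): [31, 29, 34, 24, None, None, None, None, 26]


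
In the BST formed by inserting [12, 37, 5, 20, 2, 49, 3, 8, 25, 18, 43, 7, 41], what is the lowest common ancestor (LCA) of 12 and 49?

Tree insertion order: [12, 37, 5, 20, 2, 49, 3, 8, 25, 18, 43, 7, 41]
Tree (level-order array): [12, 5, 37, 2, 8, 20, 49, None, 3, 7, None, 18, 25, 43, None, None, None, None, None, None, None, None, None, 41]
In a BST, the LCA of p=12, q=49 is the first node v on the
root-to-leaf path with p <= v <= q (go left if both < v, right if both > v).
Walk from root:
  at 12: 12 <= 12 <= 49, this is the LCA
LCA = 12


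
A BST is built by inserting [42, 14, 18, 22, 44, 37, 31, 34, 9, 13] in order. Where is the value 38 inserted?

Starting tree (level order): [42, 14, 44, 9, 18, None, None, None, 13, None, 22, None, None, None, 37, 31, None, None, 34]
Insertion path: 42 -> 14 -> 18 -> 22 -> 37
Result: insert 38 as right child of 37
Final tree (level order): [42, 14, 44, 9, 18, None, None, None, 13, None, 22, None, None, None, 37, 31, 38, None, 34]


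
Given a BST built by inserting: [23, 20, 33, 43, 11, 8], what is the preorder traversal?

Tree insertion order: [23, 20, 33, 43, 11, 8]
Tree (level-order array): [23, 20, 33, 11, None, None, 43, 8]
Preorder traversal: [23, 20, 11, 8, 33, 43]


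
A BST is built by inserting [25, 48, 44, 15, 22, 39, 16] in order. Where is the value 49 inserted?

Starting tree (level order): [25, 15, 48, None, 22, 44, None, 16, None, 39]
Insertion path: 25 -> 48
Result: insert 49 as right child of 48
Final tree (level order): [25, 15, 48, None, 22, 44, 49, 16, None, 39]


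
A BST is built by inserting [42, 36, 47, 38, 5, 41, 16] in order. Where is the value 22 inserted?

Starting tree (level order): [42, 36, 47, 5, 38, None, None, None, 16, None, 41]
Insertion path: 42 -> 36 -> 5 -> 16
Result: insert 22 as right child of 16
Final tree (level order): [42, 36, 47, 5, 38, None, None, None, 16, None, 41, None, 22]


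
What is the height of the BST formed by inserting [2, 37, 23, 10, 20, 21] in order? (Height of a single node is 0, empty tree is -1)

Insertion order: [2, 37, 23, 10, 20, 21]
Tree (level-order array): [2, None, 37, 23, None, 10, None, None, 20, None, 21]
Compute height bottom-up (empty subtree = -1):
  height(21) = 1 + max(-1, -1) = 0
  height(20) = 1 + max(-1, 0) = 1
  height(10) = 1 + max(-1, 1) = 2
  height(23) = 1 + max(2, -1) = 3
  height(37) = 1 + max(3, -1) = 4
  height(2) = 1 + max(-1, 4) = 5
Height = 5


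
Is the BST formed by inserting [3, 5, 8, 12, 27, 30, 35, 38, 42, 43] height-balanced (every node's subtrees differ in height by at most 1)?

Tree (level-order array): [3, None, 5, None, 8, None, 12, None, 27, None, 30, None, 35, None, 38, None, 42, None, 43]
Definition: a tree is height-balanced if, at every node, |h(left) - h(right)| <= 1 (empty subtree has height -1).
Bottom-up per-node check:
  node 43: h_left=-1, h_right=-1, diff=0 [OK], height=0
  node 42: h_left=-1, h_right=0, diff=1 [OK], height=1
  node 38: h_left=-1, h_right=1, diff=2 [FAIL (|-1-1|=2 > 1)], height=2
  node 35: h_left=-1, h_right=2, diff=3 [FAIL (|-1-2|=3 > 1)], height=3
  node 30: h_left=-1, h_right=3, diff=4 [FAIL (|-1-3|=4 > 1)], height=4
  node 27: h_left=-1, h_right=4, diff=5 [FAIL (|-1-4|=5 > 1)], height=5
  node 12: h_left=-1, h_right=5, diff=6 [FAIL (|-1-5|=6 > 1)], height=6
  node 8: h_left=-1, h_right=6, diff=7 [FAIL (|-1-6|=7 > 1)], height=7
  node 5: h_left=-1, h_right=7, diff=8 [FAIL (|-1-7|=8 > 1)], height=8
  node 3: h_left=-1, h_right=8, diff=9 [FAIL (|-1-8|=9 > 1)], height=9
Node 38 violates the condition: |-1 - 1| = 2 > 1.
Result: Not balanced


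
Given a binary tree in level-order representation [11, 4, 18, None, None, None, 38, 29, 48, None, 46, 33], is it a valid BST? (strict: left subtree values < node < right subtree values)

Level-order array: [11, 4, 18, None, None, None, 38, 29, 48, None, 46, 33]
Validate using subtree bounds (lo, hi): at each node, require lo < value < hi,
then recurse left with hi=value and right with lo=value.
Preorder trace (stopping at first violation):
  at node 11 with bounds (-inf, +inf): OK
  at node 4 with bounds (-inf, 11): OK
  at node 18 with bounds (11, +inf): OK
  at node 38 with bounds (18, +inf): OK
  at node 29 with bounds (18, 38): OK
  at node 46 with bounds (29, 38): VIOLATION
Node 46 violates its bound: not (29 < 46 < 38).
Result: Not a valid BST


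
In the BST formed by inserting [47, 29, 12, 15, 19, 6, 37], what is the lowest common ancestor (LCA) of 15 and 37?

Tree insertion order: [47, 29, 12, 15, 19, 6, 37]
Tree (level-order array): [47, 29, None, 12, 37, 6, 15, None, None, None, None, None, 19]
In a BST, the LCA of p=15, q=37 is the first node v on the
root-to-leaf path with p <= v <= q (go left if both < v, right if both > v).
Walk from root:
  at 47: both 15 and 37 < 47, go left
  at 29: 15 <= 29 <= 37, this is the LCA
LCA = 29


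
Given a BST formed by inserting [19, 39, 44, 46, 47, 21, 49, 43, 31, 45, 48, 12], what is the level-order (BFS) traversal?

Tree insertion order: [19, 39, 44, 46, 47, 21, 49, 43, 31, 45, 48, 12]
Tree (level-order array): [19, 12, 39, None, None, 21, 44, None, 31, 43, 46, None, None, None, None, 45, 47, None, None, None, 49, 48]
BFS from the root, enqueuing left then right child of each popped node:
  queue [19] -> pop 19, enqueue [12, 39], visited so far: [19]
  queue [12, 39] -> pop 12, enqueue [none], visited so far: [19, 12]
  queue [39] -> pop 39, enqueue [21, 44], visited so far: [19, 12, 39]
  queue [21, 44] -> pop 21, enqueue [31], visited so far: [19, 12, 39, 21]
  queue [44, 31] -> pop 44, enqueue [43, 46], visited so far: [19, 12, 39, 21, 44]
  queue [31, 43, 46] -> pop 31, enqueue [none], visited so far: [19, 12, 39, 21, 44, 31]
  queue [43, 46] -> pop 43, enqueue [none], visited so far: [19, 12, 39, 21, 44, 31, 43]
  queue [46] -> pop 46, enqueue [45, 47], visited so far: [19, 12, 39, 21, 44, 31, 43, 46]
  queue [45, 47] -> pop 45, enqueue [none], visited so far: [19, 12, 39, 21, 44, 31, 43, 46, 45]
  queue [47] -> pop 47, enqueue [49], visited so far: [19, 12, 39, 21, 44, 31, 43, 46, 45, 47]
  queue [49] -> pop 49, enqueue [48], visited so far: [19, 12, 39, 21, 44, 31, 43, 46, 45, 47, 49]
  queue [48] -> pop 48, enqueue [none], visited so far: [19, 12, 39, 21, 44, 31, 43, 46, 45, 47, 49, 48]
Result: [19, 12, 39, 21, 44, 31, 43, 46, 45, 47, 49, 48]


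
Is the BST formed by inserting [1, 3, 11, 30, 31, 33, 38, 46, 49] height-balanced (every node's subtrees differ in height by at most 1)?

Tree (level-order array): [1, None, 3, None, 11, None, 30, None, 31, None, 33, None, 38, None, 46, None, 49]
Definition: a tree is height-balanced if, at every node, |h(left) - h(right)| <= 1 (empty subtree has height -1).
Bottom-up per-node check:
  node 49: h_left=-1, h_right=-1, diff=0 [OK], height=0
  node 46: h_left=-1, h_right=0, diff=1 [OK], height=1
  node 38: h_left=-1, h_right=1, diff=2 [FAIL (|-1-1|=2 > 1)], height=2
  node 33: h_left=-1, h_right=2, diff=3 [FAIL (|-1-2|=3 > 1)], height=3
  node 31: h_left=-1, h_right=3, diff=4 [FAIL (|-1-3|=4 > 1)], height=4
  node 30: h_left=-1, h_right=4, diff=5 [FAIL (|-1-4|=5 > 1)], height=5
  node 11: h_left=-1, h_right=5, diff=6 [FAIL (|-1-5|=6 > 1)], height=6
  node 3: h_left=-1, h_right=6, diff=7 [FAIL (|-1-6|=7 > 1)], height=7
  node 1: h_left=-1, h_right=7, diff=8 [FAIL (|-1-7|=8 > 1)], height=8
Node 38 violates the condition: |-1 - 1| = 2 > 1.
Result: Not balanced


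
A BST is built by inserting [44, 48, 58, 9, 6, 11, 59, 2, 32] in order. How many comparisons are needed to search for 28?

Search path for 28: 44 -> 9 -> 11 -> 32
Found: False
Comparisons: 4


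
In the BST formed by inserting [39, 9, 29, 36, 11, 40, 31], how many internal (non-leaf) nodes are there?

Tree built from: [39, 9, 29, 36, 11, 40, 31]
Tree (level-order array): [39, 9, 40, None, 29, None, None, 11, 36, None, None, 31]
Rule: An internal node has at least one child.
Per-node child counts:
  node 39: 2 child(ren)
  node 9: 1 child(ren)
  node 29: 2 child(ren)
  node 11: 0 child(ren)
  node 36: 1 child(ren)
  node 31: 0 child(ren)
  node 40: 0 child(ren)
Matching nodes: [39, 9, 29, 36]
Count of internal (non-leaf) nodes: 4


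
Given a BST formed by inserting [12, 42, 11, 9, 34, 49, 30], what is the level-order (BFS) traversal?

Tree insertion order: [12, 42, 11, 9, 34, 49, 30]
Tree (level-order array): [12, 11, 42, 9, None, 34, 49, None, None, 30]
BFS from the root, enqueuing left then right child of each popped node:
  queue [12] -> pop 12, enqueue [11, 42], visited so far: [12]
  queue [11, 42] -> pop 11, enqueue [9], visited so far: [12, 11]
  queue [42, 9] -> pop 42, enqueue [34, 49], visited so far: [12, 11, 42]
  queue [9, 34, 49] -> pop 9, enqueue [none], visited so far: [12, 11, 42, 9]
  queue [34, 49] -> pop 34, enqueue [30], visited so far: [12, 11, 42, 9, 34]
  queue [49, 30] -> pop 49, enqueue [none], visited so far: [12, 11, 42, 9, 34, 49]
  queue [30] -> pop 30, enqueue [none], visited so far: [12, 11, 42, 9, 34, 49, 30]
Result: [12, 11, 42, 9, 34, 49, 30]


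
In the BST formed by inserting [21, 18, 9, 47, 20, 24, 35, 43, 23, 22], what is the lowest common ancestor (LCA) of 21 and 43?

Tree insertion order: [21, 18, 9, 47, 20, 24, 35, 43, 23, 22]
Tree (level-order array): [21, 18, 47, 9, 20, 24, None, None, None, None, None, 23, 35, 22, None, None, 43]
In a BST, the LCA of p=21, q=43 is the first node v on the
root-to-leaf path with p <= v <= q (go left if both < v, right if both > v).
Walk from root:
  at 21: 21 <= 21 <= 43, this is the LCA
LCA = 21


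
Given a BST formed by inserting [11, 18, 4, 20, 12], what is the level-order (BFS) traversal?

Tree insertion order: [11, 18, 4, 20, 12]
Tree (level-order array): [11, 4, 18, None, None, 12, 20]
BFS from the root, enqueuing left then right child of each popped node:
  queue [11] -> pop 11, enqueue [4, 18], visited so far: [11]
  queue [4, 18] -> pop 4, enqueue [none], visited so far: [11, 4]
  queue [18] -> pop 18, enqueue [12, 20], visited so far: [11, 4, 18]
  queue [12, 20] -> pop 12, enqueue [none], visited so far: [11, 4, 18, 12]
  queue [20] -> pop 20, enqueue [none], visited so far: [11, 4, 18, 12, 20]
Result: [11, 4, 18, 12, 20]


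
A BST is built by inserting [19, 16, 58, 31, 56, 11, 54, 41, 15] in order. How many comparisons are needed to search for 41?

Search path for 41: 19 -> 58 -> 31 -> 56 -> 54 -> 41
Found: True
Comparisons: 6


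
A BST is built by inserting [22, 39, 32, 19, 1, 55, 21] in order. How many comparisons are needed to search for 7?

Search path for 7: 22 -> 19 -> 1
Found: False
Comparisons: 3


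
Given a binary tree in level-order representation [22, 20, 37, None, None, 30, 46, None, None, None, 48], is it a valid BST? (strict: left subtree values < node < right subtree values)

Level-order array: [22, 20, 37, None, None, 30, 46, None, None, None, 48]
Validate using subtree bounds (lo, hi): at each node, require lo < value < hi,
then recurse left with hi=value and right with lo=value.
Preorder trace (stopping at first violation):
  at node 22 with bounds (-inf, +inf): OK
  at node 20 with bounds (-inf, 22): OK
  at node 37 with bounds (22, +inf): OK
  at node 30 with bounds (22, 37): OK
  at node 46 with bounds (37, +inf): OK
  at node 48 with bounds (46, +inf): OK
No violation found at any node.
Result: Valid BST


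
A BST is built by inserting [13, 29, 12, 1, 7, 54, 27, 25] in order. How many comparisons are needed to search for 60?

Search path for 60: 13 -> 29 -> 54
Found: False
Comparisons: 3


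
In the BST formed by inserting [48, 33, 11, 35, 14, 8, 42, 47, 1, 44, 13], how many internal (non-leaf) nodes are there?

Tree built from: [48, 33, 11, 35, 14, 8, 42, 47, 1, 44, 13]
Tree (level-order array): [48, 33, None, 11, 35, 8, 14, None, 42, 1, None, 13, None, None, 47, None, None, None, None, 44]
Rule: An internal node has at least one child.
Per-node child counts:
  node 48: 1 child(ren)
  node 33: 2 child(ren)
  node 11: 2 child(ren)
  node 8: 1 child(ren)
  node 1: 0 child(ren)
  node 14: 1 child(ren)
  node 13: 0 child(ren)
  node 35: 1 child(ren)
  node 42: 1 child(ren)
  node 47: 1 child(ren)
  node 44: 0 child(ren)
Matching nodes: [48, 33, 11, 8, 14, 35, 42, 47]
Count of internal (non-leaf) nodes: 8


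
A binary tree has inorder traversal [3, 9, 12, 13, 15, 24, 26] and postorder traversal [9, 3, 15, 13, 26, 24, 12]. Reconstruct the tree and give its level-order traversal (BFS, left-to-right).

Inorder:   [3, 9, 12, 13, 15, 24, 26]
Postorder: [9, 3, 15, 13, 26, 24, 12]
Algorithm: postorder visits root last, so walk postorder right-to-left;
each value is the root of the current inorder slice — split it at that
value, recurse on the right subtree first, then the left.
Recursive splits:
  root=12; inorder splits into left=[3, 9], right=[13, 15, 24, 26]
  root=24; inorder splits into left=[13, 15], right=[26]
  root=26; inorder splits into left=[], right=[]
  root=13; inorder splits into left=[], right=[15]
  root=15; inorder splits into left=[], right=[]
  root=3; inorder splits into left=[], right=[9]
  root=9; inorder splits into left=[], right=[]
Reconstructed level-order: [12, 3, 24, 9, 13, 26, 15]


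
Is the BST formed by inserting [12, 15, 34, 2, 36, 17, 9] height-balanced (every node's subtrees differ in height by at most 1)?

Tree (level-order array): [12, 2, 15, None, 9, None, 34, None, None, 17, 36]
Definition: a tree is height-balanced if, at every node, |h(left) - h(right)| <= 1 (empty subtree has height -1).
Bottom-up per-node check:
  node 9: h_left=-1, h_right=-1, diff=0 [OK], height=0
  node 2: h_left=-1, h_right=0, diff=1 [OK], height=1
  node 17: h_left=-1, h_right=-1, diff=0 [OK], height=0
  node 36: h_left=-1, h_right=-1, diff=0 [OK], height=0
  node 34: h_left=0, h_right=0, diff=0 [OK], height=1
  node 15: h_left=-1, h_right=1, diff=2 [FAIL (|-1-1|=2 > 1)], height=2
  node 12: h_left=1, h_right=2, diff=1 [OK], height=3
Node 15 violates the condition: |-1 - 1| = 2 > 1.
Result: Not balanced


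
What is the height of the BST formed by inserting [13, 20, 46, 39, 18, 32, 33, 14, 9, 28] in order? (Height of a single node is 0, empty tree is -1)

Insertion order: [13, 20, 46, 39, 18, 32, 33, 14, 9, 28]
Tree (level-order array): [13, 9, 20, None, None, 18, 46, 14, None, 39, None, None, None, 32, None, 28, 33]
Compute height bottom-up (empty subtree = -1):
  height(9) = 1 + max(-1, -1) = 0
  height(14) = 1 + max(-1, -1) = 0
  height(18) = 1 + max(0, -1) = 1
  height(28) = 1 + max(-1, -1) = 0
  height(33) = 1 + max(-1, -1) = 0
  height(32) = 1 + max(0, 0) = 1
  height(39) = 1 + max(1, -1) = 2
  height(46) = 1 + max(2, -1) = 3
  height(20) = 1 + max(1, 3) = 4
  height(13) = 1 + max(0, 4) = 5
Height = 5


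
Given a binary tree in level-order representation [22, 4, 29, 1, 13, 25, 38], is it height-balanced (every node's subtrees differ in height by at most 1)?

Tree (level-order array): [22, 4, 29, 1, 13, 25, 38]
Definition: a tree is height-balanced if, at every node, |h(left) - h(right)| <= 1 (empty subtree has height -1).
Bottom-up per-node check:
  node 1: h_left=-1, h_right=-1, diff=0 [OK], height=0
  node 13: h_left=-1, h_right=-1, diff=0 [OK], height=0
  node 4: h_left=0, h_right=0, diff=0 [OK], height=1
  node 25: h_left=-1, h_right=-1, diff=0 [OK], height=0
  node 38: h_left=-1, h_right=-1, diff=0 [OK], height=0
  node 29: h_left=0, h_right=0, diff=0 [OK], height=1
  node 22: h_left=1, h_right=1, diff=0 [OK], height=2
All nodes satisfy the balance condition.
Result: Balanced


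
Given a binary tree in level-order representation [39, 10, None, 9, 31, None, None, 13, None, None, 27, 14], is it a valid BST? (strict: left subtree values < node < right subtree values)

Level-order array: [39, 10, None, 9, 31, None, None, 13, None, None, 27, 14]
Validate using subtree bounds (lo, hi): at each node, require lo < value < hi,
then recurse left with hi=value and right with lo=value.
Preorder trace (stopping at first violation):
  at node 39 with bounds (-inf, +inf): OK
  at node 10 with bounds (-inf, 39): OK
  at node 9 with bounds (-inf, 10): OK
  at node 31 with bounds (10, 39): OK
  at node 13 with bounds (10, 31): OK
  at node 27 with bounds (13, 31): OK
  at node 14 with bounds (13, 27): OK
No violation found at any node.
Result: Valid BST


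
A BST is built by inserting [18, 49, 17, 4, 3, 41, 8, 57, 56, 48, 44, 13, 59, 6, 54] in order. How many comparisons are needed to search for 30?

Search path for 30: 18 -> 49 -> 41
Found: False
Comparisons: 3


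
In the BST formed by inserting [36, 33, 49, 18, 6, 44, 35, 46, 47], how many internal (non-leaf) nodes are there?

Tree built from: [36, 33, 49, 18, 6, 44, 35, 46, 47]
Tree (level-order array): [36, 33, 49, 18, 35, 44, None, 6, None, None, None, None, 46, None, None, None, 47]
Rule: An internal node has at least one child.
Per-node child counts:
  node 36: 2 child(ren)
  node 33: 2 child(ren)
  node 18: 1 child(ren)
  node 6: 0 child(ren)
  node 35: 0 child(ren)
  node 49: 1 child(ren)
  node 44: 1 child(ren)
  node 46: 1 child(ren)
  node 47: 0 child(ren)
Matching nodes: [36, 33, 18, 49, 44, 46]
Count of internal (non-leaf) nodes: 6


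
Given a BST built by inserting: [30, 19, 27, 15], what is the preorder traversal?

Tree insertion order: [30, 19, 27, 15]
Tree (level-order array): [30, 19, None, 15, 27]
Preorder traversal: [30, 19, 15, 27]


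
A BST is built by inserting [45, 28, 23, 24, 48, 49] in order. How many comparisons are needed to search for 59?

Search path for 59: 45 -> 48 -> 49
Found: False
Comparisons: 3


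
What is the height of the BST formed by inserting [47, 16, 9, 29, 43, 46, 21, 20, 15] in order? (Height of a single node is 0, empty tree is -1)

Insertion order: [47, 16, 9, 29, 43, 46, 21, 20, 15]
Tree (level-order array): [47, 16, None, 9, 29, None, 15, 21, 43, None, None, 20, None, None, 46]
Compute height bottom-up (empty subtree = -1):
  height(15) = 1 + max(-1, -1) = 0
  height(9) = 1 + max(-1, 0) = 1
  height(20) = 1 + max(-1, -1) = 0
  height(21) = 1 + max(0, -1) = 1
  height(46) = 1 + max(-1, -1) = 0
  height(43) = 1 + max(-1, 0) = 1
  height(29) = 1 + max(1, 1) = 2
  height(16) = 1 + max(1, 2) = 3
  height(47) = 1 + max(3, -1) = 4
Height = 4


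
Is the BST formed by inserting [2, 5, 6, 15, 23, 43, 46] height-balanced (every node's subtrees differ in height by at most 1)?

Tree (level-order array): [2, None, 5, None, 6, None, 15, None, 23, None, 43, None, 46]
Definition: a tree is height-balanced if, at every node, |h(left) - h(right)| <= 1 (empty subtree has height -1).
Bottom-up per-node check:
  node 46: h_left=-1, h_right=-1, diff=0 [OK], height=0
  node 43: h_left=-1, h_right=0, diff=1 [OK], height=1
  node 23: h_left=-1, h_right=1, diff=2 [FAIL (|-1-1|=2 > 1)], height=2
  node 15: h_left=-1, h_right=2, diff=3 [FAIL (|-1-2|=3 > 1)], height=3
  node 6: h_left=-1, h_right=3, diff=4 [FAIL (|-1-3|=4 > 1)], height=4
  node 5: h_left=-1, h_right=4, diff=5 [FAIL (|-1-4|=5 > 1)], height=5
  node 2: h_left=-1, h_right=5, diff=6 [FAIL (|-1-5|=6 > 1)], height=6
Node 23 violates the condition: |-1 - 1| = 2 > 1.
Result: Not balanced


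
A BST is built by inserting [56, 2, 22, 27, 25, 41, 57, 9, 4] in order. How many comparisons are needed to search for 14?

Search path for 14: 56 -> 2 -> 22 -> 9
Found: False
Comparisons: 4


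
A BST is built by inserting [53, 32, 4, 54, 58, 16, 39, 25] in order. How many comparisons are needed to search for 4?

Search path for 4: 53 -> 32 -> 4
Found: True
Comparisons: 3


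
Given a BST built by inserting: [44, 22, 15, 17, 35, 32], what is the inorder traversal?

Tree insertion order: [44, 22, 15, 17, 35, 32]
Tree (level-order array): [44, 22, None, 15, 35, None, 17, 32]
Inorder traversal: [15, 17, 22, 32, 35, 44]


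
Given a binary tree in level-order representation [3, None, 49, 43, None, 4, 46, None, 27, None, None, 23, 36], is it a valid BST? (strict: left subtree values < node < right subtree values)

Level-order array: [3, None, 49, 43, None, 4, 46, None, 27, None, None, 23, 36]
Validate using subtree bounds (lo, hi): at each node, require lo < value < hi,
then recurse left with hi=value and right with lo=value.
Preorder trace (stopping at first violation):
  at node 3 with bounds (-inf, +inf): OK
  at node 49 with bounds (3, +inf): OK
  at node 43 with bounds (3, 49): OK
  at node 4 with bounds (3, 43): OK
  at node 27 with bounds (4, 43): OK
  at node 23 with bounds (4, 27): OK
  at node 36 with bounds (27, 43): OK
  at node 46 with bounds (43, 49): OK
No violation found at any node.
Result: Valid BST


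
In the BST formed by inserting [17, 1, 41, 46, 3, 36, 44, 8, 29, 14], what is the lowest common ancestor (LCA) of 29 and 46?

Tree insertion order: [17, 1, 41, 46, 3, 36, 44, 8, 29, 14]
Tree (level-order array): [17, 1, 41, None, 3, 36, 46, None, 8, 29, None, 44, None, None, 14]
In a BST, the LCA of p=29, q=46 is the first node v on the
root-to-leaf path with p <= v <= q (go left if both < v, right if both > v).
Walk from root:
  at 17: both 29 and 46 > 17, go right
  at 41: 29 <= 41 <= 46, this is the LCA
LCA = 41


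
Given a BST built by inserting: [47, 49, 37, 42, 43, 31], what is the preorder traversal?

Tree insertion order: [47, 49, 37, 42, 43, 31]
Tree (level-order array): [47, 37, 49, 31, 42, None, None, None, None, None, 43]
Preorder traversal: [47, 37, 31, 42, 43, 49]
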